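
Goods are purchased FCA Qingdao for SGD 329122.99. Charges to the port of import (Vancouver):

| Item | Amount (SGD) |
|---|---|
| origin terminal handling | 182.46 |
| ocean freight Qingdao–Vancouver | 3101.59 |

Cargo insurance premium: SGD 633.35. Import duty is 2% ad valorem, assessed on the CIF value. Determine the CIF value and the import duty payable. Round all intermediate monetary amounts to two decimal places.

CIF value: SGD 333040.39; import duty: SGD 6660.81

CIF = FCA price + pre-shipment costs + freight + insurance
CIF = 329122.99 + 182.46 + 3101.59 + 633.35 = 333040.39
Import duty = 333040.39 × 2% = 6660.81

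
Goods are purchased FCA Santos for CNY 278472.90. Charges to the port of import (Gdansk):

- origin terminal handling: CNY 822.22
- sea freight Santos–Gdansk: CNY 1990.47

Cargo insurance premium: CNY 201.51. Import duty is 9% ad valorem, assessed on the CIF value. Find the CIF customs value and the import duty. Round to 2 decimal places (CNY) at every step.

CIF = FCA price + pre-shipment costs + freight + insurance
CIF = 278472.90 + 822.22 + 1990.47 + 201.51 = 281487.10
Import duty = 281487.10 × 9% = 25333.84

CIF value: CNY 281487.10; import duty: CNY 25333.84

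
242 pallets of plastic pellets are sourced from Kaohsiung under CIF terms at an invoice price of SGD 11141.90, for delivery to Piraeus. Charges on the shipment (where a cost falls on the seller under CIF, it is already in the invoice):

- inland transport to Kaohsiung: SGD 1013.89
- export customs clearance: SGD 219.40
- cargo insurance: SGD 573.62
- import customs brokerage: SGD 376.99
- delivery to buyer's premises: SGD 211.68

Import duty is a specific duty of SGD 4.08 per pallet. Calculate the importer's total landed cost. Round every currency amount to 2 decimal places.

Total landed cost: SGD 12717.93

CIF: the seller pays costs through ocean freight and marine insurance to the destination port.
Already in the invoice (seller's account under CIF): inland to port, export clearance, insurance — exclude.
The CIF price already equals the CIF value: 11141.90
Import duty = 242 × 4.08 = 987.36
Buyer bears: brokerage 376.99 + delivery 211.68 + duty 987.36 = 1576.03
Landed cost = invoice 11141.90 + 1576.03 = 12717.93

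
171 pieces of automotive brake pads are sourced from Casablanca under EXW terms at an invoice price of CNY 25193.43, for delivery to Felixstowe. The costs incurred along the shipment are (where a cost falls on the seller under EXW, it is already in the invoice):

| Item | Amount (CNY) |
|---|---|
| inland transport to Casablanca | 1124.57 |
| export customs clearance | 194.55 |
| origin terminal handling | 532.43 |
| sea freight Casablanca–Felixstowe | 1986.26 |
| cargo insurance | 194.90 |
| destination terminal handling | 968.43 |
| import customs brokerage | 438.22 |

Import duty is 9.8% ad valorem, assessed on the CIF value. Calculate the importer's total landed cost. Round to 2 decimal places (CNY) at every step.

EXW: the seller makes goods available at their premises; the buyer bears all onward costs.
CIF value = EXW price + inland to port + export clearance + origin terminal + freight + insurance = 25193.43 + 1124.57 + 194.55 + 532.43 + 1986.26 + 194.90 = 29226.14
Import duty = 29226.14 × 9.8% = 2864.16
Buyer bears: inland to port 1124.57 + export clearance 194.55 + origin terminal 532.43 + freight 1986.26 + insurance 194.90 + destination terminal 968.43 + brokerage 438.22 + duty 2864.16 = 8303.52
Landed cost = invoice 25193.43 + 8303.52 = 33496.95

Total landed cost: CNY 33496.95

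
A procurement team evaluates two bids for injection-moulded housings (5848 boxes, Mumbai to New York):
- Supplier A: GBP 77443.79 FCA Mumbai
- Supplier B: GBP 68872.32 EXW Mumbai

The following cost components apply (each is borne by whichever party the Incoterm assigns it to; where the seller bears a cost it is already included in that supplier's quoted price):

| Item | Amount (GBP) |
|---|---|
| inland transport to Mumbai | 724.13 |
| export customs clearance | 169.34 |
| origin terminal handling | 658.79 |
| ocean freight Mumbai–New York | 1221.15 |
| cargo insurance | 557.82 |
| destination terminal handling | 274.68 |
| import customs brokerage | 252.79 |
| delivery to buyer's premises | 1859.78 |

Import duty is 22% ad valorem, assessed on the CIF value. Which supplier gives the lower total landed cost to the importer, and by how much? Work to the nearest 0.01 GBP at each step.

Supplier A (FCA):
CIF value = FCA price + origin terminal + freight + insurance = 77443.79 + 658.79 + 1221.15 + 557.82 = 79881.55
Import duty = 79881.55 × 22% = 17573.94
Buyer bears (A): 658.79 + 1221.15 + 557.82 + 274.68 + 252.79 + 1859.78 = 4825.01
Landed cost (A) = invoice 77443.79 + 4825.01 + duty 17573.94 = 99842.74
Supplier B (EXW):
CIF value = EXW price + inland to port + export clearance + origin terminal + freight + insurance = 68872.32 + 724.13 + 169.34 + 658.79 + 1221.15 + 557.82 = 72203.55
Import duty = 72203.55 × 22% = 15884.78
Buyer bears (B): 724.13 + 169.34 + 658.79 + 1221.15 + 557.82 + 274.68 + 252.79 + 1859.78 = 5718.48
Landed cost (B) = invoice 68872.32 + 5718.48 + duty 15884.78 = 90475.58
Difference = |99842.74 − 90475.58| = 9367.16

Supplier B is cheaper by GBP 9367.16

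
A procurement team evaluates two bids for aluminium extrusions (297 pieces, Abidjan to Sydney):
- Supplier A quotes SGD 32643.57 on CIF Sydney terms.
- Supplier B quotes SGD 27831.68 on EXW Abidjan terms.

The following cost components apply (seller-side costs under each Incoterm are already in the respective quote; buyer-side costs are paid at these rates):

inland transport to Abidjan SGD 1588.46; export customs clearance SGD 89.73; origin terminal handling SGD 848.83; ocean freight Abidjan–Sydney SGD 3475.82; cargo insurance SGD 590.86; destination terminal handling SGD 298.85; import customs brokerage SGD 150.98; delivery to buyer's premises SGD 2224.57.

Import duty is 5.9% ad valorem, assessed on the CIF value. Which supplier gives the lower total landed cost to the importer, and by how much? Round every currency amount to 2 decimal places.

Supplier A is cheaper by SGD 1886.94

Supplier A (CIF):
The CIF price already equals the CIF value: 32643.57
Import duty = 32643.57 × 5.9% = 1925.97
Buyer bears (A): 298.85 + 150.98 + 2224.57 = 2674.40
Landed cost (A) = invoice 32643.57 + 2674.40 + duty 1925.97 = 37243.94
Supplier B (EXW):
CIF value = EXW price + inland to port + export clearance + origin terminal + freight + insurance = 27831.68 + 1588.46 + 89.73 + 848.83 + 3475.82 + 590.86 = 34425.38
Import duty = 34425.38 × 5.9% = 2031.10
Buyer bears (B): 1588.46 + 89.73 + 848.83 + 3475.82 + 590.86 + 298.85 + 150.98 + 2224.57 = 9268.10
Landed cost (B) = invoice 27831.68 + 9268.10 + duty 2031.10 = 39130.88
Difference = |37243.94 − 39130.88| = 1886.94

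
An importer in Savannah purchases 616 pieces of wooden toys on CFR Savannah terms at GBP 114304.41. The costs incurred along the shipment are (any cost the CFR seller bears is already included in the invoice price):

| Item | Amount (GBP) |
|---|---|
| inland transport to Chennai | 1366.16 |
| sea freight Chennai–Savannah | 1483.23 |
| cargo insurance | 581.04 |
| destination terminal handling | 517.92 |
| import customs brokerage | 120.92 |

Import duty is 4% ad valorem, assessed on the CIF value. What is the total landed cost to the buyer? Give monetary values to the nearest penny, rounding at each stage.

CFR: the seller pays costs through ocean freight to the destination port, but not insurance.
Already in the invoice (seller's account under CFR): inland to port, freight — exclude.
CIF value = CFR price + insurance = 114304.41 + 581.04 = 114885.45
Import duty = 114885.45 × 4% = 4595.42
Buyer bears: insurance 581.04 + destination terminal 517.92 + brokerage 120.92 + duty 4595.42 = 5815.30
Landed cost = invoice 114304.41 + 5815.30 = 120119.71

Total landed cost: GBP 120119.71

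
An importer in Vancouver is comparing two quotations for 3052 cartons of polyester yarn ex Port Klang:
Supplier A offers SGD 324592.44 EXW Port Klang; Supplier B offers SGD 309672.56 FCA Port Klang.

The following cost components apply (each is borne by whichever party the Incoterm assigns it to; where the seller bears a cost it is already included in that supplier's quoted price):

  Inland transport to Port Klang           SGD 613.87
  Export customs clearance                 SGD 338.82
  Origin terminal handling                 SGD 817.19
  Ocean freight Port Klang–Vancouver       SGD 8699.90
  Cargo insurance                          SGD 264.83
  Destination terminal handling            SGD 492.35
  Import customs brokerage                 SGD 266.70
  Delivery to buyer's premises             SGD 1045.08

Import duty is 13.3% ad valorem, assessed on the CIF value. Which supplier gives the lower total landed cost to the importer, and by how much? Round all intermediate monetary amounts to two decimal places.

Supplier B is cheaper by SGD 17983.62

Supplier A (EXW):
CIF value = EXW price + inland to port + export clearance + origin terminal + freight + insurance = 324592.44 + 613.87 + 338.82 + 817.19 + 8699.90 + 264.83 = 335327.05
Import duty = 335327.05 × 13.3% = 44598.50
Buyer bears (A): 613.87 + 338.82 + 817.19 + 8699.90 + 264.83 + 492.35 + 266.70 + 1045.08 = 12538.74
Landed cost (A) = invoice 324592.44 + 12538.74 + duty 44598.50 = 381729.68
Supplier B (FCA):
CIF value = FCA price + origin terminal + freight + insurance = 309672.56 + 817.19 + 8699.90 + 264.83 = 319454.48
Import duty = 319454.48 × 13.3% = 42487.45
Buyer bears (B): 817.19 + 8699.90 + 264.83 + 492.35 + 266.70 + 1045.08 = 11586.05
Landed cost (B) = invoice 309672.56 + 11586.05 + duty 42487.45 = 363746.06
Difference = |381729.68 − 363746.06| = 17983.62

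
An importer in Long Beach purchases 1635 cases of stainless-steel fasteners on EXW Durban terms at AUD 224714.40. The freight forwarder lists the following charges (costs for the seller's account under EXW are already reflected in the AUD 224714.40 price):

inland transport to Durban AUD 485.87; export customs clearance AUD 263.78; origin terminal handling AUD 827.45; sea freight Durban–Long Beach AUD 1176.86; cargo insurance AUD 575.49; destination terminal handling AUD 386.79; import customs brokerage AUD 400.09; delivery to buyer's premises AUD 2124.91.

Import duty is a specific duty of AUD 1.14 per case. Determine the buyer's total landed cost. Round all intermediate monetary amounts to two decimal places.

EXW: the seller makes goods available at their premises; the buyer bears all onward costs.
CIF value = EXW price + inland to port + export clearance + origin terminal + freight + insurance = 224714.40 + 485.87 + 263.78 + 827.45 + 1176.86 + 575.49 = 228043.85
Import duty = 1635 × 1.14 = 1863.90
Buyer bears: inland to port 485.87 + export clearance 263.78 + origin terminal 827.45 + freight 1176.86 + insurance 575.49 + destination terminal 386.79 + brokerage 400.09 + delivery 2124.91 + duty 1863.90 = 8105.14
Landed cost = invoice 224714.40 + 8105.14 = 232819.54

Total landed cost: AUD 232819.54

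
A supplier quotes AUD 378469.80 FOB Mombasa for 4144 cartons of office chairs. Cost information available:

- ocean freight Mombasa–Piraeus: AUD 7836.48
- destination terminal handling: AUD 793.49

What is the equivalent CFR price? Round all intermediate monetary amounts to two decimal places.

CFR price: AUD 386306.28

Not relevant to the conversion: destination terminal — on the buyer under both terms; not part of either seller's price.
From FOB to CFR, the seller additionally bears: freight.
CFR price = 378469.80 + 7836.48 = 386306.28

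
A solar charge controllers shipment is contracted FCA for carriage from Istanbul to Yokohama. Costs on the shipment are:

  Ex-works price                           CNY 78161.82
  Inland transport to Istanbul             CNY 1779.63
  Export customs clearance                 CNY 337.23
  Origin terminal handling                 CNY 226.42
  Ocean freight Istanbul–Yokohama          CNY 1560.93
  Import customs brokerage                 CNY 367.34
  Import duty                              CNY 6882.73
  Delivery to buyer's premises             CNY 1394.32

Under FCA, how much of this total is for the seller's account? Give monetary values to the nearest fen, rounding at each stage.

FCA: the seller delivers export-cleared goods to the carrier; the buyer bears costs from that point.
Seller's account: goods 78161.82 + inland to port 1779.63 + export clearance 337.23 = 80278.68
Buyer's account: origin terminal 226.42 + freight 1560.93 + brokerage 367.34 + duty 6882.73 + delivery 1394.32 = 10431.74

Seller's account: CNY 80278.68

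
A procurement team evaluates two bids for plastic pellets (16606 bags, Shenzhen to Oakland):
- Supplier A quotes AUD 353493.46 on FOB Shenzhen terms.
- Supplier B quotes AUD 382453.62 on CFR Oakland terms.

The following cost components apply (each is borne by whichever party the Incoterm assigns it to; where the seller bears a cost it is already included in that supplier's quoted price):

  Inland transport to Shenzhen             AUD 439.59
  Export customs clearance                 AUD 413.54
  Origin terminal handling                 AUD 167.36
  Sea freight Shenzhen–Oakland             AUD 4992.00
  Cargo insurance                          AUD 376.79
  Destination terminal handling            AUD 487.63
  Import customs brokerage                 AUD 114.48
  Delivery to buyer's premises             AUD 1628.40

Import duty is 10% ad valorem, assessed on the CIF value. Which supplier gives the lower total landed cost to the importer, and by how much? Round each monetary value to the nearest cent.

Supplier A (FOB):
CIF value = FOB price + freight + insurance = 353493.46 + 4992.00 + 376.79 = 358862.25
Import duty = 358862.25 × 10% = 35886.23
Buyer bears (A): 4992.00 + 376.79 + 487.63 + 114.48 + 1628.40 = 7599.30
Landed cost (A) = invoice 353493.46 + 7599.30 + duty 35886.23 = 396978.99
Supplier B (CFR):
CIF value = CFR price + insurance = 382453.62 + 376.79 = 382830.41
Import duty = 382830.41 × 10% = 38283.04
Buyer bears (B): 376.79 + 487.63 + 114.48 + 1628.40 = 2607.30
Landed cost (B) = invoice 382453.62 + 2607.30 + duty 38283.04 = 423343.96
Difference = |396978.99 − 423343.96| = 26364.97

Supplier A is cheaper by AUD 26364.97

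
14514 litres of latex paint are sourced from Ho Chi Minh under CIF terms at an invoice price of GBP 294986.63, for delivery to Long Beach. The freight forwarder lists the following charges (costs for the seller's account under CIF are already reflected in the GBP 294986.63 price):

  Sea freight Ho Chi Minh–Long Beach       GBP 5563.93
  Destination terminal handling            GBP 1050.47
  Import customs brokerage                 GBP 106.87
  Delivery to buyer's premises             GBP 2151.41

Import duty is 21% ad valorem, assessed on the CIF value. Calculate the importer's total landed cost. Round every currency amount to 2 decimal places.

CIF: the seller pays costs through ocean freight and marine insurance to the destination port.
Already in the invoice (seller's account under CIF): freight — exclude.
The CIF price already equals the CIF value: 294986.63
Import duty = 294986.63 × 21% = 61947.19
Buyer bears: destination terminal 1050.47 + brokerage 106.87 + delivery 2151.41 + duty 61947.19 = 65255.94
Landed cost = invoice 294986.63 + 65255.94 = 360242.57

Total landed cost: GBP 360242.57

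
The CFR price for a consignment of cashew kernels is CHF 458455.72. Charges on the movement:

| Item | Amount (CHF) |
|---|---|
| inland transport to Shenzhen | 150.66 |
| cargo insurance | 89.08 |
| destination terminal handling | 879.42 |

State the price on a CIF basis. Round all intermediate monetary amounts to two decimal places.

Not relevant to the conversion: inland to port — on the seller under both CFR and CIF; already in the CFR price and stays in the CIF price. destination terminal — on the buyer under both terms; not part of either seller's price.
From CFR to CIF, the seller additionally bears: insurance.
CIF price = 458455.72 + 89.08 = 458544.80

CIF price: CHF 458544.80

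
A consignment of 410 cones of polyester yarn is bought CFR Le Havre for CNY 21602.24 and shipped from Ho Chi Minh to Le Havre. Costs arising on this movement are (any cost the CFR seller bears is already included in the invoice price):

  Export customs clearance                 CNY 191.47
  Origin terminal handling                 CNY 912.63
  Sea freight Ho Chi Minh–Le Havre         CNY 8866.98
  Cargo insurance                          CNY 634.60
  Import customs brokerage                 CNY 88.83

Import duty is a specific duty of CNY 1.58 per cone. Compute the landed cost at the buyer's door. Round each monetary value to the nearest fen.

CFR: the seller pays costs through ocean freight to the destination port, but not insurance.
Already in the invoice (seller's account under CFR): export clearance, origin terminal, freight — exclude.
CIF value = CFR price + insurance = 21602.24 + 634.60 = 22236.84
Import duty = 410 × 1.58 = 647.80
Buyer bears: insurance 634.60 + brokerage 88.83 + duty 647.80 = 1371.23
Landed cost = invoice 21602.24 + 1371.23 = 22973.47

Total landed cost: CNY 22973.47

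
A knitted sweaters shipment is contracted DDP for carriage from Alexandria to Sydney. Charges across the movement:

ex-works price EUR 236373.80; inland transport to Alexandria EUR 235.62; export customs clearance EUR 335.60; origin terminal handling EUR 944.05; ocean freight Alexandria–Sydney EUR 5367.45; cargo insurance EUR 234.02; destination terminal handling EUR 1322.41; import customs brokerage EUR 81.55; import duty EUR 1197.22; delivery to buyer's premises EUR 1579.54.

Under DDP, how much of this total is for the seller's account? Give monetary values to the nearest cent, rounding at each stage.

Seller's account: EUR 247671.26

DDP: the seller bears all costs including import duty.
Seller's account: goods 236373.80 + inland to port 235.62 + export clearance 335.60 + origin terminal 944.05 + freight 5367.45 + insurance 234.02 + destination terminal 1322.41 + brokerage 81.55 + duty 1197.22 + delivery 1579.54 = 247671.26
Buyer's account: 0.00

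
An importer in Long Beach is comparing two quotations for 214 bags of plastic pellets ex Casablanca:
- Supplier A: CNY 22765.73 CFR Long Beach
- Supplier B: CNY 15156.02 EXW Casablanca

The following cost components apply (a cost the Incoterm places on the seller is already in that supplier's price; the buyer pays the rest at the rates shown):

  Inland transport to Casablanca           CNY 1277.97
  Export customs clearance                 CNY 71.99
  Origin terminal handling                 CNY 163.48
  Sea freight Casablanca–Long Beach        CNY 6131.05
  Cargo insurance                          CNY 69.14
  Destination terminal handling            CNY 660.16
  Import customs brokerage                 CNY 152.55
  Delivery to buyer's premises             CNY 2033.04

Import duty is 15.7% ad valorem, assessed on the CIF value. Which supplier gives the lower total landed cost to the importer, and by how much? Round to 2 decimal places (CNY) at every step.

Supplier A (CFR):
CIF value = CFR price + insurance = 22765.73 + 69.14 = 22834.87
Import duty = 22834.87 × 15.7% = 3585.07
Buyer bears (A): 69.14 + 660.16 + 152.55 + 2033.04 = 2914.89
Landed cost (A) = invoice 22765.73 + 2914.89 + duty 3585.07 = 29265.69
Supplier B (EXW):
CIF value = EXW price + inland to port + export clearance + origin terminal + freight + insurance = 15156.02 + 1277.97 + 71.99 + 163.48 + 6131.05 + 69.14 = 22869.65
Import duty = 22869.65 × 15.7% = 3590.54
Buyer bears (B): 1277.97 + 71.99 + 163.48 + 6131.05 + 69.14 + 660.16 + 152.55 + 2033.04 = 10559.38
Landed cost (B) = invoice 15156.02 + 10559.38 + duty 3590.54 = 29305.94
Difference = |29265.69 − 29305.94| = 40.25

Supplier A is cheaper by CNY 40.25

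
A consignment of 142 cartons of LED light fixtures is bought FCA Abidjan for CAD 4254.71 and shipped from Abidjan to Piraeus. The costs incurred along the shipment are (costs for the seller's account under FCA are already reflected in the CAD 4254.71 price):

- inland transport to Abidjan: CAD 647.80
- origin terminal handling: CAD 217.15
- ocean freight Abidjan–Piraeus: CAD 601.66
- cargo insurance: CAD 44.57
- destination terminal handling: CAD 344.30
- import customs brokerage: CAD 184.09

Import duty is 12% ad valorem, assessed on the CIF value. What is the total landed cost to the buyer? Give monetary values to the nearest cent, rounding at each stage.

Total landed cost: CAD 6260.65

FCA: the seller delivers export-cleared goods to the carrier; the buyer bears costs from that point.
Already in the invoice (seller's account under FCA): inland to port — exclude.
CIF value = FCA price + origin terminal + freight + insurance = 4254.71 + 217.15 + 601.66 + 44.57 = 5118.09
Import duty = 5118.09 × 12% = 614.17
Buyer bears: origin terminal 217.15 + freight 601.66 + insurance 44.57 + destination terminal 344.30 + brokerage 184.09 + duty 614.17 = 2005.94
Landed cost = invoice 4254.71 + 2005.94 = 6260.65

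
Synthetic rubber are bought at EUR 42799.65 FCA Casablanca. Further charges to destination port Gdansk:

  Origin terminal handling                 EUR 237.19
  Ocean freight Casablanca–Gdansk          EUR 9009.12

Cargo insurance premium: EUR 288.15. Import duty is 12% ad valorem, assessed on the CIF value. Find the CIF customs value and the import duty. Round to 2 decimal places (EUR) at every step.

CIF value: EUR 52334.11; import duty: EUR 6280.09

CIF = FCA price + pre-shipment costs + freight + insurance
CIF = 42799.65 + 237.19 + 9009.12 + 288.15 = 52334.11
Import duty = 52334.11 × 12% = 6280.09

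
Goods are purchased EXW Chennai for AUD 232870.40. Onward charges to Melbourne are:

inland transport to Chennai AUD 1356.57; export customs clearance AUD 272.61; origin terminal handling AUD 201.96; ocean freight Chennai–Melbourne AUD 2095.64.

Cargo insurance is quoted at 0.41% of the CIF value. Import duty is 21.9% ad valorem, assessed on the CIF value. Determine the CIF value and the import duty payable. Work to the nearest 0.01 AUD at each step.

CIF value: AUD 237772.05; import duty: AUD 52072.08

Let C be the CIF value. C = EXW price + pre-shipment costs + freight + 0.41% × C
C − 0.41% × C = 232870.40 + 1356.57 + 272.61 + 201.96 + 2095.64
0.9959 × C = 236797.18
C = 236797.18 / 0.9959 = 237772.05
Insurance premium = 0.41% × 237772.05 = 974.87
Import duty = 237772.05 × 21.9% = 52072.08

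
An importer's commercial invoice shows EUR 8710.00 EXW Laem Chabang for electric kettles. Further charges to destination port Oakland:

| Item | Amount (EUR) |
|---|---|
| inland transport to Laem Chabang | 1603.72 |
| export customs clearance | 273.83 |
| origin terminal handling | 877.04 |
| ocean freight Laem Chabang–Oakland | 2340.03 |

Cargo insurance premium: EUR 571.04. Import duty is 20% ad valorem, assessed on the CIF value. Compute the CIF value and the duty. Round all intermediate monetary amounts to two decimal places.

CIF = EXW price + pre-shipment costs + freight + insurance
CIF = 8710.00 + 1603.72 + 273.83 + 877.04 + 2340.03 + 571.04 = 14375.66
Import duty = 14375.66 × 20% = 2875.13

CIF value: EUR 14375.66; import duty: EUR 2875.13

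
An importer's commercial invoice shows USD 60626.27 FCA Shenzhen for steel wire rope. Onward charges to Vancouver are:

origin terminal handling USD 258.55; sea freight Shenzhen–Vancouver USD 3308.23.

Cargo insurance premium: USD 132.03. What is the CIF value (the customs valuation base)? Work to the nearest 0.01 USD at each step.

CIF = FCA price + pre-shipment costs + freight + insurance
CIF = 60626.27 + 258.55 + 3308.23 + 132.03 = 64325.08

CIF value: USD 64325.08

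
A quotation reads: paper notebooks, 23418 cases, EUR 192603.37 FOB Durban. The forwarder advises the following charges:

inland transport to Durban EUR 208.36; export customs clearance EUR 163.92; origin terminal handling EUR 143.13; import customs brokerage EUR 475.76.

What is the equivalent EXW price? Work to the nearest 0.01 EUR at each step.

EXW price: EUR 192087.96

Not relevant to the conversion: brokerage — on the buyer under both terms; not part of either seller's price.
From FOB to EXW, the seller no longer bears: inland to port, export clearance, origin terminal.
EXW price = 192603.37 − 208.36 − 163.92 − 143.13 = 192087.96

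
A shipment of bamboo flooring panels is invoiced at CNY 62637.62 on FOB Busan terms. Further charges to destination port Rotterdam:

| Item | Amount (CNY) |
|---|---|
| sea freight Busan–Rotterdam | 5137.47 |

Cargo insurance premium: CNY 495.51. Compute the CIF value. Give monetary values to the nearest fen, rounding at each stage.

CIF value: CNY 68270.60

CIF = FOB price + freight + insurance
CIF = 62637.62 + 5137.47 + 495.51 = 68270.60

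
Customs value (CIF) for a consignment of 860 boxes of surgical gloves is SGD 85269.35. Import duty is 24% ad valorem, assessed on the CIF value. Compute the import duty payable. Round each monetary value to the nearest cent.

Import duty: SGD 20464.64

Import duty = 85269.35 × 24% = 20464.64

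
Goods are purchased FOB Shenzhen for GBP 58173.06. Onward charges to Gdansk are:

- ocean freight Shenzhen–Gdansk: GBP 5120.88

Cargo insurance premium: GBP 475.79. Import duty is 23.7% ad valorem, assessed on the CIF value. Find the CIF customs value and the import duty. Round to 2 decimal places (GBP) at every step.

CIF = FOB price + freight + insurance
CIF = 58173.06 + 5120.88 + 475.79 = 63769.73
Import duty = 63769.73 × 23.7% = 15113.43

CIF value: GBP 63769.73; import duty: GBP 15113.43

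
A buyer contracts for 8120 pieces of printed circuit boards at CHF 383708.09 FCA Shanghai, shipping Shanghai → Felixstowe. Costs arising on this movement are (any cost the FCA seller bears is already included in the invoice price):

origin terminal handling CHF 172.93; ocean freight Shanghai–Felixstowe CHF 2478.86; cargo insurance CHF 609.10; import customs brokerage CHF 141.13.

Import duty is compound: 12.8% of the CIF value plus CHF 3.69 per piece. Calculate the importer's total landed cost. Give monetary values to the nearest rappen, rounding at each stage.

Total landed cost: CHF 466604.94

FCA: the seller delivers export-cleared goods to the carrier; the buyer bears costs from that point.
CIF value = FCA price + origin terminal + freight + insurance = 383708.09 + 172.93 + 2478.86 + 609.10 = 386968.98
Ad valorem component: 386968.98 × 12.8% = 49532.03
Specific component: 8120 × 3.69 = 29962.80
Import duty = 49532.03 + 29962.80 = 79494.83
Buyer bears: origin terminal 172.93 + freight 2478.86 + insurance 609.10 + brokerage 141.13 + duty 79494.83 = 82896.85
Landed cost = invoice 383708.09 + 82896.85 = 466604.94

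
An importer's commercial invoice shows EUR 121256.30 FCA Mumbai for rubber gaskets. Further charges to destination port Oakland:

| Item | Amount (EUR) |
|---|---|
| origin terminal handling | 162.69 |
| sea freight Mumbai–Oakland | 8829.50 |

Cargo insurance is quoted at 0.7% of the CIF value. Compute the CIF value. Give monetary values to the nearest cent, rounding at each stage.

CIF value: EUR 131166.66

Let C be the CIF value. C = FCA price + pre-shipment costs + freight + 0.7% × C
C − 0.7% × C = 121256.30 + 162.69 + 8829.50
0.993 × C = 130248.49
C = 130248.49 / 0.993 = 131166.66
Insurance premium = 0.7% × 131166.66 = 918.17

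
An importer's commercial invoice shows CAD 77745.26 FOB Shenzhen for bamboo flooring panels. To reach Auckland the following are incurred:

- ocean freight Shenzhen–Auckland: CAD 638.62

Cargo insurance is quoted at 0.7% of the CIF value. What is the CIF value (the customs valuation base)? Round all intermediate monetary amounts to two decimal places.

CIF value: CAD 78936.44

Let C be the CIF value. C = FOB price + freight + 0.7% × C
C − 0.7% × C = 77745.26 + 638.62
0.993 × C = 78383.88
C = 78383.88 / 0.993 = 78936.44
Insurance premium = 0.7% × 78936.44 = 552.56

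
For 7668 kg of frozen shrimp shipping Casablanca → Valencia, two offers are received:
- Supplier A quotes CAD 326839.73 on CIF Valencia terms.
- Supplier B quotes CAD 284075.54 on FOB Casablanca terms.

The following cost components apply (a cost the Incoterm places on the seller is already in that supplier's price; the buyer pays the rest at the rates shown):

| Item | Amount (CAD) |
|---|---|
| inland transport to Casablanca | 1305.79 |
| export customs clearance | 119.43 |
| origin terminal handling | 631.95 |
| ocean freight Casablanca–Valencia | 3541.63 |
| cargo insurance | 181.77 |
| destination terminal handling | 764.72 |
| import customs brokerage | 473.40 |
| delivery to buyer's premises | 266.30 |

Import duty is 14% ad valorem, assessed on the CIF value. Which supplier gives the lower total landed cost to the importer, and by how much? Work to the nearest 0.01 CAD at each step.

Supplier A (CIF):
The CIF price already equals the CIF value: 326839.73
Import duty = 326839.73 × 14% = 45757.56
Buyer bears (A): 764.72 + 473.40 + 266.30 = 1504.42
Landed cost (A) = invoice 326839.73 + 1504.42 + duty 45757.56 = 374101.71
Supplier B (FOB):
CIF value = FOB price + freight + insurance = 284075.54 + 3541.63 + 181.77 = 287798.94
Import duty = 287798.94 × 14% = 40291.85
Buyer bears (B): 3541.63 + 181.77 + 764.72 + 473.40 + 266.30 = 5227.82
Landed cost (B) = invoice 284075.54 + 5227.82 + duty 40291.85 = 329595.21
Difference = |374101.71 − 329595.21| = 44506.50

Supplier B is cheaper by CAD 44506.50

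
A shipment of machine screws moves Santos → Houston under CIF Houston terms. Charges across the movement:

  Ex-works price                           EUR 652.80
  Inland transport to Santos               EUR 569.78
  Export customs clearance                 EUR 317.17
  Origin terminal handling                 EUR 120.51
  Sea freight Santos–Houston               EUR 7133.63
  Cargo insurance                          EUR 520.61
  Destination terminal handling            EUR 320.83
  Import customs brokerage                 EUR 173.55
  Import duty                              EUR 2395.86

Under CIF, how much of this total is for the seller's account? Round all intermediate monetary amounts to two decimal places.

CIF: the seller pays costs through ocean freight and marine insurance to the destination port.
Seller's account: goods 652.80 + inland to port 569.78 + export clearance 317.17 + origin terminal 120.51 + freight 7133.63 + insurance 520.61 = 9314.50
Buyer's account: destination terminal 320.83 + brokerage 173.55 + duty 2395.86 = 2890.24

Seller's account: EUR 9314.50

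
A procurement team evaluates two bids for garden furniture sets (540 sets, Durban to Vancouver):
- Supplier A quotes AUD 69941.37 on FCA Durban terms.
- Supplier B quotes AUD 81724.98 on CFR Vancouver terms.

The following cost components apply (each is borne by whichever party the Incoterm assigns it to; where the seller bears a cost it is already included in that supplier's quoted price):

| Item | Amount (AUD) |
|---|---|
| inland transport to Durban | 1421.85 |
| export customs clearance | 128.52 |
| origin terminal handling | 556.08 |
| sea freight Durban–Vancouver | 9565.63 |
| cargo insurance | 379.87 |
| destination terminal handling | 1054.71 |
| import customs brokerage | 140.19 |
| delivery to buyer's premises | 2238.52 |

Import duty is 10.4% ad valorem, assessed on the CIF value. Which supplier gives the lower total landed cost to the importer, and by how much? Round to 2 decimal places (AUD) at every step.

Supplier A is cheaper by AUD 1834.73

Supplier A (FCA):
CIF value = FCA price + origin terminal + freight + insurance = 69941.37 + 556.08 + 9565.63 + 379.87 = 80442.95
Import duty = 80442.95 × 10.4% = 8366.07
Buyer bears (A): 556.08 + 9565.63 + 379.87 + 1054.71 + 140.19 + 2238.52 = 13935.00
Landed cost (A) = invoice 69941.37 + 13935.00 + duty 8366.07 = 92242.44
Supplier B (CFR):
CIF value = CFR price + insurance = 81724.98 + 379.87 = 82104.85
Import duty = 82104.85 × 10.4% = 8538.90
Buyer bears (B): 379.87 + 1054.71 + 140.19 + 2238.52 = 3813.29
Landed cost (B) = invoice 81724.98 + 3813.29 + duty 8538.90 = 94077.17
Difference = |92242.44 − 94077.17| = 1834.73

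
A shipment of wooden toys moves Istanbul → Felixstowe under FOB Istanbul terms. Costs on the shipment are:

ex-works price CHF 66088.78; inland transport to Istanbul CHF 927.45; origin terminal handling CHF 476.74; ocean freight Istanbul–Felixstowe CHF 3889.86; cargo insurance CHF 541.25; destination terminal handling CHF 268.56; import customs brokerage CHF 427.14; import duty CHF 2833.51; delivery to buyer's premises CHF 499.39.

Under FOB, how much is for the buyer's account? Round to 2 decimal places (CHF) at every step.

FOB: the seller bears costs until goods are on board at the origin port; the buyer bears freight, insurance and all costs thereafter.
Seller's account: goods 66088.78 + inland to port 927.45 + origin terminal 476.74 = 67492.97
Buyer's account: freight 3889.86 + insurance 541.25 + destination terminal 268.56 + brokerage 427.14 + duty 2833.51 + delivery 499.39 = 8459.71

Buyer's account: CHF 8459.71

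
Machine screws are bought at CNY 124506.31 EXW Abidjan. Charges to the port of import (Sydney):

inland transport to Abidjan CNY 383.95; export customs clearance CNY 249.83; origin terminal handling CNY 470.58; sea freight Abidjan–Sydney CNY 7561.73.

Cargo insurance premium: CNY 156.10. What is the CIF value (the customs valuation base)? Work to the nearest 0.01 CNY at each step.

CIF = EXW price + pre-shipment costs + freight + insurance
CIF = 124506.31 + 383.95 + 249.83 + 470.58 + 7561.73 + 156.10 = 133328.50

CIF value: CNY 133328.50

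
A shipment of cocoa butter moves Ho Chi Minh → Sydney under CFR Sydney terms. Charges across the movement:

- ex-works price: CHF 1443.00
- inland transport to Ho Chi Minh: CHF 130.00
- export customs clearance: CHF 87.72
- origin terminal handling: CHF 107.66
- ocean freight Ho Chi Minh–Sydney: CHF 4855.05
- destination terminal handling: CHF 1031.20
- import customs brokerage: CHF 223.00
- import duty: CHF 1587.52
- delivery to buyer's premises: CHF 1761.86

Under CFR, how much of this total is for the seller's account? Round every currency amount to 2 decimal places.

Seller's account: CHF 6623.43

CFR: the seller pays costs through ocean freight to the destination port, but not insurance.
Seller's account: goods 1443.00 + inland to port 130.00 + export clearance 87.72 + origin terminal 107.66 + freight 4855.05 = 6623.43
Buyer's account: destination terminal 1031.20 + brokerage 223.00 + duty 1587.52 + delivery 1761.86 = 4603.58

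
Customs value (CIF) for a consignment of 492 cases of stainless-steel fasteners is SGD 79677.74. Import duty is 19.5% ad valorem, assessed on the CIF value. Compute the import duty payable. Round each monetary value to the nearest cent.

Import duty = 79677.74 × 19.5% = 15537.16

Import duty: SGD 15537.16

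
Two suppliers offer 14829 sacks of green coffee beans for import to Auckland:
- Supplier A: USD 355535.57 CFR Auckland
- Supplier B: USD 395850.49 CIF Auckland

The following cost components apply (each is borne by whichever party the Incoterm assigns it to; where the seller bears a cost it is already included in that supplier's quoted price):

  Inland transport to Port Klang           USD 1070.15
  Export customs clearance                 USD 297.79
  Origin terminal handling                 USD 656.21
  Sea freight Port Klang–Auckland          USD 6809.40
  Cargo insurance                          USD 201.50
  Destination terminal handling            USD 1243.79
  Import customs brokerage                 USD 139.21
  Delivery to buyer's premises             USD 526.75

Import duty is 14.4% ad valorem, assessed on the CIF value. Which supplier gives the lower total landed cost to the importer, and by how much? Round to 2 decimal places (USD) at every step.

Supplier A is cheaper by USD 45889.75

Supplier A (CFR):
CIF value = CFR price + insurance = 355535.57 + 201.50 = 355737.07
Import duty = 355737.07 × 14.4% = 51226.14
Buyer bears (A): 201.50 + 1243.79 + 139.21 + 526.75 = 2111.25
Landed cost (A) = invoice 355535.57 + 2111.25 + duty 51226.14 = 408872.96
Supplier B (CIF):
The CIF price already equals the CIF value: 395850.49
Import duty = 395850.49 × 14.4% = 57002.47
Buyer bears (B): 1243.79 + 139.21 + 526.75 = 1909.75
Landed cost (B) = invoice 395850.49 + 1909.75 + duty 57002.47 = 454762.71
Difference = |408872.96 − 454762.71| = 45889.75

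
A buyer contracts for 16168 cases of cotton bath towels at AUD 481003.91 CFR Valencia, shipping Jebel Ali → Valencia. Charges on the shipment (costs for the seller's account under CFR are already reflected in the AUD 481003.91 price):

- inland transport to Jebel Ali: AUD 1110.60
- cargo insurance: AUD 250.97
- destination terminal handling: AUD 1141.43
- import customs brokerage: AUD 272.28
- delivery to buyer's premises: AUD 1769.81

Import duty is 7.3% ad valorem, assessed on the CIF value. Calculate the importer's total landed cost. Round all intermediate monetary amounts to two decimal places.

Total landed cost: AUD 519570.01

CFR: the seller pays costs through ocean freight to the destination port, but not insurance.
Already in the invoice (seller's account under CFR): inland to port — exclude.
CIF value = CFR price + insurance = 481003.91 + 250.97 = 481254.88
Import duty = 481254.88 × 7.3% = 35131.61
Buyer bears: insurance 250.97 + destination terminal 1141.43 + brokerage 272.28 + delivery 1769.81 + duty 35131.61 = 38566.10
Landed cost = invoice 481003.91 + 38566.10 = 519570.01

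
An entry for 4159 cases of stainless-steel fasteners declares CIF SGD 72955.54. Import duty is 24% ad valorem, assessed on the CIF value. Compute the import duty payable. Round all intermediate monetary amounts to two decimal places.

Import duty = 72955.54 × 24% = 17509.33

Import duty: SGD 17509.33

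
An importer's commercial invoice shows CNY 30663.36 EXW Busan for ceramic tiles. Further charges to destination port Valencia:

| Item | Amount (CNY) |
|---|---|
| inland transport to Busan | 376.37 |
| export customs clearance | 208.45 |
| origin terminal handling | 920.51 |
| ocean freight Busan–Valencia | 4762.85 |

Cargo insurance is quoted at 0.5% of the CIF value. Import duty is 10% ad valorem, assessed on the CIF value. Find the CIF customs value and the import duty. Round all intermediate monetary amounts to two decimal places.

Let C be the CIF value. C = EXW price + pre-shipment costs + freight + 0.5% × C
C − 0.5% × C = 30663.36 + 376.37 + 208.45 + 920.51 + 4762.85
0.995 × C = 36931.54
C = 36931.54 / 0.995 = 37117.13
Insurance premium = 0.5% × 37117.13 = 185.59
Import duty = 37117.13 × 10% = 3711.71

CIF value: CNY 37117.13; import duty: CNY 3711.71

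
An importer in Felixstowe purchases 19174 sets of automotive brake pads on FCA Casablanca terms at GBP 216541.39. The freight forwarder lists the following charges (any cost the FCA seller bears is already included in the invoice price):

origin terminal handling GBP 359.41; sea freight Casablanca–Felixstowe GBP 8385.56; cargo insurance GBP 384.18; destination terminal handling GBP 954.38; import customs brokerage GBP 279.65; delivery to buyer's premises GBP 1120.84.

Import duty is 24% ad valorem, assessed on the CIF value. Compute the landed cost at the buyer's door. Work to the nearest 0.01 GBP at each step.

FCA: the seller delivers export-cleared goods to the carrier; the buyer bears costs from that point.
CIF value = FCA price + origin terminal + freight + insurance = 216541.39 + 359.41 + 8385.56 + 384.18 = 225670.54
Import duty = 225670.54 × 24% = 54160.93
Buyer bears: origin terminal 359.41 + freight 8385.56 + insurance 384.18 + destination terminal 954.38 + brokerage 279.65 + delivery 1120.84 + duty 54160.93 = 65644.95
Landed cost = invoice 216541.39 + 65644.95 = 282186.34

Total landed cost: GBP 282186.34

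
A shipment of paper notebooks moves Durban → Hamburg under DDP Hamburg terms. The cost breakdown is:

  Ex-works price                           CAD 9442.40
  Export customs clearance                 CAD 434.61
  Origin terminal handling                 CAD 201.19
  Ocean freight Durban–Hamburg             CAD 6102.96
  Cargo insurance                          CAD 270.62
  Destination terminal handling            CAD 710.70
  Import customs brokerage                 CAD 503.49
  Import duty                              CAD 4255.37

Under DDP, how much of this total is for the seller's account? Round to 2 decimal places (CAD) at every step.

DDP: the seller bears all costs including import duty.
Seller's account: goods 9442.40 + export clearance 434.61 + origin terminal 201.19 + freight 6102.96 + insurance 270.62 + destination terminal 710.70 + brokerage 503.49 + duty 4255.37 = 21921.34
Buyer's account: 0.00

Seller's account: CAD 21921.34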